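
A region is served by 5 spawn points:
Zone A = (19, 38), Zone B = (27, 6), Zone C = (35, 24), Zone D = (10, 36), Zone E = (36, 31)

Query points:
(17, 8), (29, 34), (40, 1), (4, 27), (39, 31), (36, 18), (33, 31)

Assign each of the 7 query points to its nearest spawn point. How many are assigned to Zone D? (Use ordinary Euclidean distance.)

(17, 8) — d² to each: Zone A:904, Zone B:104, Zone C:580, Zone D:833, Zone E:890 → nearest is Zone B
(29, 34) — d² to each: Zone A:116, Zone B:788, Zone C:136, Zone D:365, Zone E:58 → nearest is Zone E
(40, 1) — d² to each: Zone A:1810, Zone B:194, Zone C:554, Zone D:2125, Zone E:916 → nearest is Zone B
(4, 27) — d² to each: Zone A:346, Zone B:970, Zone C:970, Zone D:117, Zone E:1040 → nearest is Zone D
(39, 31) — d² to each: Zone A:449, Zone B:769, Zone C:65, Zone D:866, Zone E:9 → nearest is Zone E
(36, 18) — d² to each: Zone A:689, Zone B:225, Zone C:37, Zone D:1000, Zone E:169 → nearest is Zone C
(33, 31) — d² to each: Zone A:245, Zone B:661, Zone C:53, Zone D:554, Zone E:9 → nearest is Zone E
1 of the 7 points has Zone D as nearest.

1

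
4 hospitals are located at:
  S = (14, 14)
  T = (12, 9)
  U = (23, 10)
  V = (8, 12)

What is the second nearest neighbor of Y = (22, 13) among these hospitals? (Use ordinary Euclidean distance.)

S

Compare squared distances (the ordering matches that of the actual distances):
|YS|² = (22−14)² + (13−14)² = 64 + 1 = 65
|YT|² = (22−12)² + (13−9)² = 100 + 16 = 116
|YU|² = (22−23)² + (13−10)² = 1 + 9 = 10
|YV|² = (22−8)² + (13−12)² = 196 + 1 = 197
Sorted ascending: U, S, T, … — the second-nearest is S.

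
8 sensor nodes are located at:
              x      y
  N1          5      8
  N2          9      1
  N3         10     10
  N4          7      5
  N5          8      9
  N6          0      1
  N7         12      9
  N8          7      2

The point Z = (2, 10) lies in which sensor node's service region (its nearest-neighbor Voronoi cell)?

N1

Since √ is increasing, it suffices to compare squared distances:
|ZN1|² = (2−5)² + (10−8)² = 9 + 4 = 13
|ZN2|² = (2−9)² + (10−1)² = 49 + 81 = 130
|ZN3|² = (2−10)² + (10−10)² = 64 + 0 = 64
|ZN4|² = (2−7)² + (10−5)² = 25 + 25 = 50
|ZN5|² = (2−8)² + (10−9)² = 36 + 1 = 37
|ZN6|² = (2−0)² + (10−1)² = 4 + 81 = 85
|ZN7|² = (2−12)² + (10−9)² = 100 + 1 = 101
|ZN8|² = (2−7)² + (10−2)² = 25 + 64 = 89
The smallest is to N1, so Z lies in the Voronoi region of N1.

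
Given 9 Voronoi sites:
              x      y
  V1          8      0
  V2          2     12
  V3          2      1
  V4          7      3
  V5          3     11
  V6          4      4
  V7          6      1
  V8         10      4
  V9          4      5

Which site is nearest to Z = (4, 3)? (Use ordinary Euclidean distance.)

Since √ is increasing, it suffices to compare squared distances:
|ZV1|² = (4−8)² + (3−0)² = 16 + 9 = 25
|ZV2|² = (4−2)² + (3−12)² = 4 + 81 = 85
|ZV3|² = (4−2)² + (3−1)² = 4 + 4 = 8
|ZV4|² = (4−7)² + (3−3)² = 9 + 0 = 9
|ZV5|² = (4−3)² + (3−11)² = 1 + 64 = 65
|ZV6|² = (4−4)² + (3−4)² = 0 + 1 = 1
|ZV7|² = (4−6)² + (3−1)² = 4 + 4 = 8
|ZV8|² = (4−10)² + (3−4)² = 36 + 1 = 37
|ZV9|² = (4−4)² + (3−5)² = 0 + 4 = 4
V6 is nearest.

V6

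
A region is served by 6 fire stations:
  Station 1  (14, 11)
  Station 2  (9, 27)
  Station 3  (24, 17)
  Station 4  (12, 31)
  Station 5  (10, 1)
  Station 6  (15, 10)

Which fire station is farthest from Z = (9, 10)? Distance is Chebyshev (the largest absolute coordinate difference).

d(Z, Station 1) = max(5, 1) = 5
d(Z, Station 2) = max(0, 17) = 17
d(Z, Station 3) = max(15, 7) = 15
d(Z, Station 4) = max(3, 21) = 21
d(Z, Station 5) = max(1, 9) = 9
d(Z, Station 6) = max(6, 0) = 6
The largest is to Station 4.

Station 4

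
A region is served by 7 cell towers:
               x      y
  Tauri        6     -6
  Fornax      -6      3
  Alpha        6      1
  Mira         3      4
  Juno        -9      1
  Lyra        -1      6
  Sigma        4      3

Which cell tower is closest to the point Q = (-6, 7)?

Compare squared distances (the ordering matches that of the actual distances):
d²(Q, Tauri) = 144 + 169 = 313
d²(Q, Fornax) = 0 + 16 = 16
d²(Q, Alpha) = 144 + 36 = 180
d²(Q, Mira) = 81 + 9 = 90
d²(Q, Juno) = 9 + 36 = 45
d²(Q, Lyra) = 25 + 1 = 26
d²(Q, Sigma) = 100 + 16 = 116
Fornax is nearest.

Fornax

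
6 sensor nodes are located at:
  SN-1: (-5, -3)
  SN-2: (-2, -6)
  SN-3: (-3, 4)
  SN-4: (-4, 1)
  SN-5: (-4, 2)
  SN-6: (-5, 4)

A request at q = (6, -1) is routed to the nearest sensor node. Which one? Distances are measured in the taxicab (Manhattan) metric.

SN-4

d(q, SN-1) = |6−(-5)| + |-1−(-3)| = 11 + 2 = 13
d(q, SN-2) = |6−(-2)| + |-1−(-6)| = 8 + 5 = 13
d(q, SN-3) = |6−(-3)| + |-1−4| = 9 + 5 = 14
d(q, SN-4) = |6−(-4)| + |-1−1| = 10 + 2 = 12
d(q, SN-5) = |6−(-4)| + |-1−2| = 10 + 3 = 13
d(q, SN-6) = |6−(-5)| + |-1−4| = 11 + 5 = 16
SN-4 is nearest.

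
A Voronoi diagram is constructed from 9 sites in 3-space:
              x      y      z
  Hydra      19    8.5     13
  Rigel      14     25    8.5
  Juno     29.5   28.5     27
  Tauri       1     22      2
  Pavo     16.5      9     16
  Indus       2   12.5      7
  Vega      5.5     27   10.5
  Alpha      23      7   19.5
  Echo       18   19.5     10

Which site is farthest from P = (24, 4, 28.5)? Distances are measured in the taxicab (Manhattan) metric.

d(P, Hydra) = 5 + 4.5 + 15.5 = 25
d(P, Rigel) = 10 + 21 + 20 = 51
d(P, Juno) = 5.5 + 24.5 + 1.5 = 31.5
d(P, Tauri) = 23 + 18 + 26.5 = 67.5
d(P, Pavo) = 7.5 + 5 + 12.5 = 25
d(P, Indus) = 22 + 8.5 + 21.5 = 52
d(P, Vega) = 18.5 + 23 + 18 = 59.5
d(P, Alpha) = 1 + 3 + 9 = 13
d(P, Echo) = 6 + 15.5 + 18.5 = 40
The largest is to Tauri.

Tauri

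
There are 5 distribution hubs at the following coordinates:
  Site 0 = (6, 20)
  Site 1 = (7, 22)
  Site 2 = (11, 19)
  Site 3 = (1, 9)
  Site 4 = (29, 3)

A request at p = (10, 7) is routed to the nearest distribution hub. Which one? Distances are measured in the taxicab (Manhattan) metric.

d(p, Site 0) = 4 + 13 = 17
d(p, Site 1) = 3 + 15 = 18
d(p, Site 2) = 1 + 12 = 13
d(p, Site 3) = 9 + 2 = 11
d(p, Site 4) = 19 + 4 = 23
Site 3 is nearest.

Site 3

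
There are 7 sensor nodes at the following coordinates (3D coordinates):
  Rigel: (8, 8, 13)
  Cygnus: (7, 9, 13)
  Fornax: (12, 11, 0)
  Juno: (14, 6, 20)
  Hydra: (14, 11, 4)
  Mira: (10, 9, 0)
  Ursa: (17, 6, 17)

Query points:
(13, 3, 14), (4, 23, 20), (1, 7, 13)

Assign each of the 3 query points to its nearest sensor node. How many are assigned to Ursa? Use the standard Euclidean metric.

(13, 3, 14) — d² to each: Rigel:51, Cygnus:73, Fornax:261, Juno:46, Hydra:165, Mira:241, Ursa:34 → nearest is Ursa
(4, 23, 20) — d² to each: Rigel:290, Cygnus:254, Fornax:608, Juno:389, Hydra:500, Mira:632, Ursa:467 → nearest is Cygnus
(1, 7, 13) — d² to each: Rigel:50, Cygnus:40, Fornax:306, Juno:219, Hydra:266, Mira:254, Ursa:273 → nearest is Cygnus
1 of the 3 points has Ursa as nearest.

1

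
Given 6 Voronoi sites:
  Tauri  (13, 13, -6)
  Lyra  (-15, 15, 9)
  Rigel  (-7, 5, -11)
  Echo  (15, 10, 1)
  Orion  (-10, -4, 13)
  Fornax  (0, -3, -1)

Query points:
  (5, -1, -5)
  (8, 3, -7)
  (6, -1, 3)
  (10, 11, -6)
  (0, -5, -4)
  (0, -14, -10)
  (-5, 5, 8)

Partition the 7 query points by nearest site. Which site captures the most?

Fornax

(5, -1, -5) — d² to each: Tauri:261, Lyra:852, Rigel:216, Echo:257, Orion:558, Fornax:45 → nearest is Fornax
(8, 3, -7) — d² to each: Tauri:126, Lyra:929, Rigel:245, Echo:162, Orion:773, Fornax:136 → nearest is Tauri
(6, -1, 3) — d² to each: Tauri:326, Lyra:733, Rigel:401, Echo:206, Orion:365, Fornax:56 → nearest is Fornax
(10, 11, -6) — d² to each: Tauri:13, Lyra:866, Rigel:350, Echo:75, Orion:986, Fornax:321 → nearest is Tauri
(0, -5, -4) — d² to each: Tauri:497, Lyra:794, Rigel:198, Echo:475, Orion:390, Fornax:13 → nearest is Fornax
(0, -14, -10) — d² to each: Tauri:914, Lyra:1427, Rigel:411, Echo:922, Orion:729, Fornax:202 → nearest is Fornax
(-5, 5, 8) — d² to each: Tauri:584, Lyra:201, Rigel:365, Echo:474, Orion:131, Fornax:170 → nearest is Orion
Tally — Tauri:2, Orion:1, Fornax:4. Fornax captures the most (4).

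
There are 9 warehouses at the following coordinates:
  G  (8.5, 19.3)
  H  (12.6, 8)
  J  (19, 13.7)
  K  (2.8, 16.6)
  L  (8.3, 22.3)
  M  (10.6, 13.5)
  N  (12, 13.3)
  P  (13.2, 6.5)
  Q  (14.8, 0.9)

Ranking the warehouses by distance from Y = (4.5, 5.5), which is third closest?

Squared Euclidean distances:
|YG|² = 16 + 190.44 = 206.44
|YH|² = 65.61 + 6.25 = 71.86
|YJ|² = 210.25 + 67.24 = 277.49
|YK|² = 2.89 + 123.21 = 126.1
|YL|² = 14.44 + 282.24 = 296.68
|YM|² = 37.21 + 64 = 101.21
|YN|² = 56.25 + 60.84 = 117.09
|YP|² = 75.69 + 1 = 76.69
|YQ|² = 106.09 + 21.16 = 127.25
Sorted ascending: H, P, M, N, … — the third-nearest is M.

M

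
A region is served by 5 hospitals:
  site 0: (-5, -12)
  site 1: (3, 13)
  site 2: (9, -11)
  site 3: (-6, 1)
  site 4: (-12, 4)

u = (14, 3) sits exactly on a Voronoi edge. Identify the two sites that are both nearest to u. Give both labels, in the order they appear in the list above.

Squared distances from u to each site:
d²(u, site 0) = (14−(-5))² + (3−(-12))² = 361 + 225 = 586
d²(u, site 1) = (14−3)² + (3−13)² = 121 + 100 = 221
d²(u, site 2) = (14−9)² + (3−(-11))² = 25 + 196 = 221
d²(u, site 3) = (14−(-6))² + (3−1)² = 400 + 4 = 404
d²(u, site 4) = (14−(-12))² + (3−4)² = 676 + 1 = 677
u is equidistant from site 1 and site 2 (both at squared distance 221), and every other site is strictly farther — so u lies on the site 1–site 2 Voronoi edge.

site 1 and site 2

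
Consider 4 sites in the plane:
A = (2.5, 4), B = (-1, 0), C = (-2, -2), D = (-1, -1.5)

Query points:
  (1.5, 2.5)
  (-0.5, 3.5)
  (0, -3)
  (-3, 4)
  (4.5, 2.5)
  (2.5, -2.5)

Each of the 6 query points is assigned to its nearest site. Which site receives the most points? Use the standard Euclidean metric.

A

(1.5, 2.5) — d² to each: A:3.25, B:12.5, C:32.5, D:22.25 → nearest is A
(-0.5, 3.5) — d² to each: A:9.25, B:12.5, C:32.5, D:25.25 → nearest is A
(0, -3) — d² to each: A:55.25, B:10, C:5, D:3.25 → nearest is D
(-3, 4) — d² to each: A:30.25, B:20, C:37, D:34.25 → nearest is B
(4.5, 2.5) — d² to each: A:6.25, B:36.5, C:62.5, D:46.25 → nearest is A
(2.5, -2.5) — d² to each: A:42.25, B:18.5, C:20.5, D:13.25 → nearest is D
Tally — A:3, B:1, D:2. A captures the most (3).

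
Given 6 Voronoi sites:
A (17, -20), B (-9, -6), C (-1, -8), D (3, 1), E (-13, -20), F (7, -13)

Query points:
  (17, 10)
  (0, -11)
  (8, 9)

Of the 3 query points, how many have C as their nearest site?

1

(17, 10) — d² to each: A:900, B:932, C:648, D:277, E:1800, F:629 → nearest is D
(0, -11) — d² to each: A:370, B:106, C:10, D:153, E:250, F:53 → nearest is C
(8, 9) — d² to each: A:922, B:514, C:370, D:89, E:1282, F:485 → nearest is D
1 of the 3 points has C as nearest.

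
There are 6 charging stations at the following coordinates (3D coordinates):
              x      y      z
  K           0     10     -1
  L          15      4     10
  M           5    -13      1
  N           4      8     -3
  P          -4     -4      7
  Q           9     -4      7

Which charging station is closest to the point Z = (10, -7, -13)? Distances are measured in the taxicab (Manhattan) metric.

d(Z,K) = |10−0| + |-7−10| + |-13−(-1)| = 10 + 17 + 12 = 39
d(Z,L) = |10−15| + |-7−4| + |-13−10| = 5 + 11 + 23 = 39
d(Z,M) = |10−5| + |-7−(-13)| + |-13−1| = 5 + 6 + 14 = 25
d(Z,N) = |10−4| + |-7−8| + |-13−(-3)| = 6 + 15 + 10 = 31
d(Z,P) = |10−(-4)| + |-7−(-4)| + |-13−7| = 14 + 3 + 20 = 37
d(Z,Q) = |10−9| + |-7−(-4)| + |-13−7| = 1 + 3 + 20 = 24
Minimum is at Q.

Q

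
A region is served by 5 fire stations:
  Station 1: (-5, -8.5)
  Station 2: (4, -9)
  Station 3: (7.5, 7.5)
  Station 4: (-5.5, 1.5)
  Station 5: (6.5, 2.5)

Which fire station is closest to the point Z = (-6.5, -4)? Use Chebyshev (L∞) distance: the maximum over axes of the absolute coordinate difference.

Station 1

d(Z, Station 1) = max(1.5, 4.5) = 4.5
d(Z, Station 2) = max(10.5, 5) = 10.5
d(Z, Station 3) = max(14, 11.5) = 14
d(Z, Station 4) = max(1, 5.5) = 5.5
d(Z, Station 5) = max(13, 6.5) = 13
Minimum is at Station 1.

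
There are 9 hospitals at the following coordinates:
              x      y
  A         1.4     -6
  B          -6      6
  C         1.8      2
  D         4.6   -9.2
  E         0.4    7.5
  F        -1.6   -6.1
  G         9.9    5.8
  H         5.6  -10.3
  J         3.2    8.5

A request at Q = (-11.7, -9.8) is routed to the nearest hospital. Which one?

F

Since √ is increasing, it suffices to compare squared distances:
|QA|² = 171.61 + 14.44 = 186.05
|QB|² = 32.49 + 249.64 = 282.13
|QC|² = 182.25 + 139.24 = 321.49
|QD|² = 265.69 + 0.36 = 266.05
|QE|² = 146.41 + 299.29 = 445.7
|QF|² = 102.01 + 13.69 = 115.7
|QG|² = 466.56 + 243.36 = 709.92
|QH|² = 299.29 + 0.25 = 299.54
|QJ|² = 222.01 + 334.89 = 556.9
Minimum is at F.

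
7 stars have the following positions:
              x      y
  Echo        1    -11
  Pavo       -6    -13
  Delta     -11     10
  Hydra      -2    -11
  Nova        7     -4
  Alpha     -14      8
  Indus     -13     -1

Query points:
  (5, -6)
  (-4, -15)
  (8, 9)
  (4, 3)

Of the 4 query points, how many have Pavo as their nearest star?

(5, -6) — d² to each: Echo:41, Pavo:170, Delta:512, Hydra:74, Nova:8, Alpha:557, Indus:349 → nearest is Nova
(-4, -15) — d² to each: Echo:41, Pavo:8, Delta:674, Hydra:20, Nova:242, Alpha:629, Indus:277 → nearest is Pavo
(8, 9) — d² to each: Echo:449, Pavo:680, Delta:362, Hydra:500, Nova:170, Alpha:485, Indus:541 → nearest is Nova
(4, 3) — d² to each: Echo:205, Pavo:356, Delta:274, Hydra:232, Nova:58, Alpha:349, Indus:305 → nearest is Nova
1 of the 4 points has Pavo as nearest.

1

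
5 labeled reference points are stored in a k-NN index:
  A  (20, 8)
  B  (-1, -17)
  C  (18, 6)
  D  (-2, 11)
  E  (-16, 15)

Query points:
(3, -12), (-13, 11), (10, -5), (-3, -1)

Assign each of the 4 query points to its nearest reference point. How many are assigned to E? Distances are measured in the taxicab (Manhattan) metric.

1

(3, -12) — d to each: A:37, B:9, C:33, D:28, E:46 → nearest is B
(-13, 11) — d to each: A:36, B:40, C:36, D:11, E:7 → nearest is E
(10, -5) — d to each: A:23, B:23, C:19, D:28, E:46 → nearest is C
(-3, -1) — d to each: A:32, B:18, C:28, D:13, E:29 → nearest is D
1 of the 4 points has E as nearest.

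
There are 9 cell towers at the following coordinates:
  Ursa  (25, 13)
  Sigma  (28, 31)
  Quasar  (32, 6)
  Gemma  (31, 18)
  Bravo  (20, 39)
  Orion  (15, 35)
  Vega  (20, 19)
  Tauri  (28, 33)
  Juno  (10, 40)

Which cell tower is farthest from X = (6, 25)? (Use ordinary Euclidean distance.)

Since √ is increasing, it suffices to compare squared distances:
d²(X, Ursa) = (6−25)² + (25−13)² = 361 + 144 = 505
d²(X, Sigma) = (6−28)² + (25−31)² = 484 + 36 = 520
d²(X, Quasar) = (6−32)² + (25−6)² = 676 + 361 = 1037
d²(X, Gemma) = (6−31)² + (25−18)² = 625 + 49 = 674
d²(X, Bravo) = (6−20)² + (25−39)² = 196 + 196 = 392
d²(X, Orion) = (6−15)² + (25−35)² = 81 + 100 = 181
d²(X, Vega) = (6−20)² + (25−19)² = 196 + 36 = 232
d²(X, Tauri) = (6−28)² + (25−33)² = 484 + 64 = 548
d²(X, Juno) = (6−10)² + (25−40)² = 16 + 225 = 241
The largest is to Quasar.

Quasar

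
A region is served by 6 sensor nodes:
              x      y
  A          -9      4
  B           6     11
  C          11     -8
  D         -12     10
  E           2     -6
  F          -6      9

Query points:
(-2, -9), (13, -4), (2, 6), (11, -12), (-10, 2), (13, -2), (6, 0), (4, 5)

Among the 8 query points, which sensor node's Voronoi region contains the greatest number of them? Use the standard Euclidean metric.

C

(-2, -9) — d² to each: A:218, B:464, C:170, D:461, E:25, F:340 → nearest is E
(13, -4) — d² to each: A:548, B:274, C:20, D:821, E:125, F:530 → nearest is C
(2, 6) — d² to each: A:125, B:41, C:277, D:212, E:144, F:73 → nearest is B
(11, -12) — d² to each: A:656, B:554, C:16, D:1013, E:117, F:730 → nearest is C
(-10, 2) — d² to each: A:5, B:337, C:541, D:68, E:208, F:65 → nearest is A
(13, -2) — d² to each: A:520, B:218, C:40, D:769, E:137, F:482 → nearest is C
(6, 0) — d² to each: A:241, B:121, C:89, D:424, E:52, F:225 → nearest is E
(4, 5) — d² to each: A:170, B:40, C:218, D:281, E:125, F:116 → nearest is B
Tally — A:1, B:2, C:3, E:2. C captures the most (3).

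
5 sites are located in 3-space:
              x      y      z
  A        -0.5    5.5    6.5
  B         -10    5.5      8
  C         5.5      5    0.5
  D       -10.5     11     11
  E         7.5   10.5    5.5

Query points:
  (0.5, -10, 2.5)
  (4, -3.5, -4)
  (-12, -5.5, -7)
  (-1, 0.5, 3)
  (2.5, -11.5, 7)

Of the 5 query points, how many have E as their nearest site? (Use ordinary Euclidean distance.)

0

(0.5, -10, 2.5) — d² to each: A:257.25, B:380.75, C:254, D:634.25, E:478.25 → nearest is C
(4, -3.5, -4) — d² to each: A:211.5, B:421, C:94.75, D:645.5, E:298.5 → nearest is C
(-12, -5.5, -7) — d² to each: A:435.5, B:350, C:472.75, D:598.5, E:792.5 → nearest is B
(-1, 0.5, 3) — d² to each: A:37.5, B:131, C:68.75, D:264.5, E:178.5 → nearest is A
(2.5, -11.5, 7) — d² to each: A:298.25, B:446.25, C:323.5, D:691.25, E:511.25 → nearest is A
0 of the 5 points have E as nearest.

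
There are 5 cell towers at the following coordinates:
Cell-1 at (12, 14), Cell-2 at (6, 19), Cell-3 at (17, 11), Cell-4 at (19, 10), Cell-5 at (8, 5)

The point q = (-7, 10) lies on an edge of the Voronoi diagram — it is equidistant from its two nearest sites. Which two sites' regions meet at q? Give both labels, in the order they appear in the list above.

Cell-2 and Cell-5

Squared distances from q to each site:
d²(q, Cell-1) = (-7−12)² + (10−14)² = 361 + 16 = 377
d²(q, Cell-2) = (-7−6)² + (10−19)² = 169 + 81 = 250
d²(q, Cell-3) = (-7−17)² + (10−11)² = 576 + 1 = 577
d²(q, Cell-4) = (-7−19)² + (10−10)² = 676 + 0 = 676
d²(q, Cell-5) = (-7−8)² + (10−5)² = 225 + 25 = 250
q is equidistant from Cell-2 and Cell-5 (both at squared distance 250), and every other site is strictly farther — so q lies on the Cell-2–Cell-5 Voronoi edge.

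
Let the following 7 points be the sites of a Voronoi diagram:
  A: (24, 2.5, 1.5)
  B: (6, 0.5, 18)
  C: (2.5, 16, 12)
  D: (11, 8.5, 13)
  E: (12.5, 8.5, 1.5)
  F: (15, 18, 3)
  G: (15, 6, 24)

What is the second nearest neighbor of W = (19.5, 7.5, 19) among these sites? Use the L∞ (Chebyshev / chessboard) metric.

D

d(W,A) = max(4.5, 5, 17.5) = 17.5
d(W,B) = max(13.5, 7, 1) = 13.5
d(W,C) = max(17, 8.5, 7) = 17
d(W,D) = max(8.5, 1, 6) = 8.5
d(W,E) = max(7, 1, 17.5) = 17.5
d(W,F) = max(4.5, 10.5, 16) = 16
d(W,G) = max(4.5, 1.5, 5) = 5
Sorted ascending: G, D, B, … — the second-nearest is D.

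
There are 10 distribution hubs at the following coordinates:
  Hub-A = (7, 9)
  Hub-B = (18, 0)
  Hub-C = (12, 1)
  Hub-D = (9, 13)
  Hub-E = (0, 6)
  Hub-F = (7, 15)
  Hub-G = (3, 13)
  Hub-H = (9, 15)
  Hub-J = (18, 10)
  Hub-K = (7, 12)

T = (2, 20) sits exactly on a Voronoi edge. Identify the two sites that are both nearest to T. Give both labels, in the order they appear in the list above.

Hub-F and Hub-G

Squared distances from T to each site:
d²(T, Hub-A) = 25 + 121 = 146
d²(T, Hub-B) = 256 + 400 = 656
d²(T, Hub-C) = 100 + 361 = 461
d²(T, Hub-D) = 49 + 49 = 98
d²(T, Hub-E) = 4 + 196 = 200
d²(T, Hub-F) = 25 + 25 = 50
d²(T, Hub-G) = 1 + 49 = 50
d²(T, Hub-H) = 49 + 25 = 74
d²(T, Hub-J) = 256 + 100 = 356
d²(T, Hub-K) = 25 + 64 = 89
T is equidistant from Hub-F and Hub-G (both at squared distance 50), and every other site is strictly farther — so T lies on the Hub-F–Hub-G Voronoi edge.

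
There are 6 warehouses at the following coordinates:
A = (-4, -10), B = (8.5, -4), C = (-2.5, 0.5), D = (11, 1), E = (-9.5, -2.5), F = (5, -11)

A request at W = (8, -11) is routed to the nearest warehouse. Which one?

Compare squared distances (the ordering matches that of the actual distances):
|WA|² = (8−(-4))² + (-11−(-10))² = 144 + 1 = 145
|WB|² = (8−8.5)² + (-11−(-4))² = 0.25 + 49 = 49.25
|WC|² = (8−(-2.5))² + (-11−0.5)² = 110.25 + 132.25 = 242.5
|WD|² = (8−11)² + (-11−1)² = 9 + 144 = 153
|WE|² = (8−(-9.5))² + (-11−(-2.5))² = 306.25 + 72.25 = 378.5
|WF|² = (8−5)² + (-11−(-11))² = 9 + 0 = 9
Minimum is at F.

F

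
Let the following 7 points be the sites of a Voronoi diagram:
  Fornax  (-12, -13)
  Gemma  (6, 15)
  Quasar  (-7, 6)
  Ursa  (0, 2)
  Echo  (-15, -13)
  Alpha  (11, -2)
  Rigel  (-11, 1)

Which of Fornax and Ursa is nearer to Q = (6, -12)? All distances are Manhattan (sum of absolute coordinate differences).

Fornax

d(Q, Fornax) = |6−(-12)| + |-12−(-13)| = 18 + 1 = 19
d(Q, Ursa) = |6−0| + |-12−2| = 6 + 14 = 20
19 < 20, so Fornax is closer.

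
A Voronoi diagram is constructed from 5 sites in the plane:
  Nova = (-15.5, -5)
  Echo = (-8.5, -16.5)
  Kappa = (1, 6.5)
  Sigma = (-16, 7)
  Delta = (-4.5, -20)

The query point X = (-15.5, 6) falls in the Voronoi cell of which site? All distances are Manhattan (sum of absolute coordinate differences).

d(X, Nova) = |-15.5−(-15.5)| + |6−(-5)| = 0 + 11 = 11
d(X, Echo) = |-15.5−(-8.5)| + |6−(-16.5)| = 7 + 22.5 = 29.5
d(X, Kappa) = |-15.5−1| + |6−6.5| = 16.5 + 0.5 = 17
d(X, Sigma) = |-15.5−(-16)| + |6−7| = 0.5 + 1 = 1.5
d(X, Delta) = |-15.5−(-4.5)| + |6−(-20)| = 11 + 26 = 37
Sigma is nearest.

Sigma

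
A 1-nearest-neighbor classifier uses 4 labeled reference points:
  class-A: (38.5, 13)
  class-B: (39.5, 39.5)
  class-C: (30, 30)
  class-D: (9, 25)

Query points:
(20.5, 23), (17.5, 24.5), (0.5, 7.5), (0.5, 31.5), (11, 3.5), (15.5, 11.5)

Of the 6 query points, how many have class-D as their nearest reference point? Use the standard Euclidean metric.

6

(20.5, 23) — d² to each: class-A:424, class-B:633.25, class-C:139.25, class-D:136.25 → nearest is class-D
(17.5, 24.5) — d² to each: class-A:573.25, class-B:709, class-C:186.5, class-D:72.5 → nearest is class-D
(0.5, 7.5) — d² to each: class-A:1474.25, class-B:2545, class-C:1376.5, class-D:378.5 → nearest is class-D
(0.5, 31.5) — d² to each: class-A:1786.25, class-B:1585, class-C:872.5, class-D:114.5 → nearest is class-D
(11, 3.5) — d² to each: class-A:846.5, class-B:2108.25, class-C:1063.25, class-D:466.25 → nearest is class-D
(15.5, 11.5) — d² to each: class-A:531.25, class-B:1360, class-C:552.5, class-D:224.5 → nearest is class-D
6 of the 6 points have class-D as nearest.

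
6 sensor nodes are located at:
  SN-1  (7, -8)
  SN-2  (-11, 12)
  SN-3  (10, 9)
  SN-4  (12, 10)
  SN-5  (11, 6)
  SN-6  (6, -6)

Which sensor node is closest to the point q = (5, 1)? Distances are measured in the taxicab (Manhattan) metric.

d(q, SN-1) = 2 + 9 = 11
d(q, SN-2) = 16 + 11 = 27
d(q, SN-3) = 5 + 8 = 13
d(q, SN-4) = 7 + 9 = 16
d(q, SN-5) = 6 + 5 = 11
d(q, SN-6) = 1 + 7 = 8
Minimum is at SN-6.

SN-6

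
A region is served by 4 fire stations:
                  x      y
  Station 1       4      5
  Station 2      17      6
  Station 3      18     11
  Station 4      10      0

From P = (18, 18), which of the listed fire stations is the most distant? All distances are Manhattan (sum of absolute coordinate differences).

Station 1

d(P, Station 1) = |18−4| + |18−5| = 14 + 13 = 27
d(P, Station 2) = |18−17| + |18−6| = 1 + 12 = 13
d(P, Station 3) = |18−18| + |18−11| = 0 + 7 = 7
d(P, Station 4) = |18−10| + |18−0| = 8 + 18 = 26
The largest is to Station 1.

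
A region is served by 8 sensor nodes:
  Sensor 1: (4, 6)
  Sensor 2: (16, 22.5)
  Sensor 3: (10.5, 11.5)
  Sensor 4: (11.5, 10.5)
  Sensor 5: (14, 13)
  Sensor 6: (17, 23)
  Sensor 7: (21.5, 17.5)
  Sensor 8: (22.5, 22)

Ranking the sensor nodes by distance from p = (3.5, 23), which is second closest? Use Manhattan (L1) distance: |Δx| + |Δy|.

Sensor 6

d(p, Sensor 1) = |3.5−4| + |23−6| = 0.5 + 17 = 17.5
d(p, Sensor 2) = |3.5−16| + |23−22.5| = 12.5 + 0.5 = 13
d(p, Sensor 3) = |3.5−10.5| + |23−11.5| = 7 + 11.5 = 18.5
d(p, Sensor 4) = |3.5−11.5| + |23−10.5| = 8 + 12.5 = 20.5
d(p, Sensor 5) = |3.5−14| + |23−13| = 10.5 + 10 = 20.5
d(p, Sensor 6) = |3.5−17| + |23−23| = 13.5 + 0 = 13.5
d(p, Sensor 7) = |3.5−21.5| + |23−17.5| = 18 + 5.5 = 23.5
d(p, Sensor 8) = |3.5−22.5| + |23−22| = 19 + 1 = 20
Sorted ascending: Sensor 2, Sensor 6, Sensor 1, … — the second-nearest is Sensor 6.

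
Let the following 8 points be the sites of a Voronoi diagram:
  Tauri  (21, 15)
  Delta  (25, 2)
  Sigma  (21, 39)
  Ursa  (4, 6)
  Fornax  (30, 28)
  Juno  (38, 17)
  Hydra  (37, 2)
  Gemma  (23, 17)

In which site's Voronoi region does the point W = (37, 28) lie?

Fornax

Since √ is increasing, it suffices to compare squared distances:
d²(W, Tauri) = 256 + 169 = 425
d²(W, Delta) = 144 + 676 = 820
d²(W, Sigma) = 256 + 121 = 377
d²(W, Ursa) = 1089 + 484 = 1573
d²(W, Fornax) = 49 + 0 = 49
d²(W, Juno) = 1 + 121 = 122
d²(W, Hydra) = 0 + 676 = 676
d²(W, Gemma) = 196 + 121 = 317
Fornax is nearest.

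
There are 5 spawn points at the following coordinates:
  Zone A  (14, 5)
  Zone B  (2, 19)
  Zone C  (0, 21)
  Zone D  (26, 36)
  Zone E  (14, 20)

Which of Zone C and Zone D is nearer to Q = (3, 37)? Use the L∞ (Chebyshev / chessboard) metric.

Zone C

d(Q, Zone C) = max(3, 16) = 16
d(Q, Zone D) = max(23, 1) = 23
16 < 23, so Zone C is closer.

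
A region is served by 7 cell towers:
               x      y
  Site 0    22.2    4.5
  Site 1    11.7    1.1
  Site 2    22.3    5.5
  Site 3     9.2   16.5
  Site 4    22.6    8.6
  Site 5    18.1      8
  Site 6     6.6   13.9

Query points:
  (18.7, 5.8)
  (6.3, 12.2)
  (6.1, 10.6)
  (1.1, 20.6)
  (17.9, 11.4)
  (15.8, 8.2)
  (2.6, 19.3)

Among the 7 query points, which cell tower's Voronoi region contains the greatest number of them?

(18.7, 5.8) — d² to each: Site 0:13.94, Site 1:71.09, Site 2:13.05, Site 3:204.74, Site 4:23.05, Site 5:5.2, Site 6:212.02 → nearest is Site 5
(6.3, 12.2) — d² to each: Site 0:312.1, Site 1:152.37, Site 2:300.89, Site 3:26.9, Site 4:278.65, Site 5:156.88, Site 6:2.98 → nearest is Site 6
(6.1, 10.6) — d² to each: Site 0:296.42, Site 1:121.61, Site 2:288.45, Site 3:44.42, Site 4:276.25, Site 5:150.76, Site 6:11.14 → nearest is Site 6
(1.1, 20.6) — d² to each: Site 0:704.42, Site 1:492.61, Site 2:677.45, Site 3:82.42, Site 4:606.25, Site 5:447.76, Site 6:75.14 → nearest is Site 6
(17.9, 11.4) — d² to each: Site 0:66.1, Site 1:144.53, Site 2:54.17, Site 3:101.7, Site 4:29.93, Site 5:11.6, Site 6:133.94 → nearest is Site 5
(15.8, 8.2) — d² to each: Site 0:54.65, Site 1:67.22, Site 2:49.54, Site 3:112.45, Site 4:46.4, Site 5:5.33, Site 6:117.13 → nearest is Site 5
(2.6, 19.3) — d² to each: Site 0:603.2, Site 1:414.05, Site 2:578.53, Site 3:51.4, Site 4:514.49, Site 5:367.94, Site 6:45.16 → nearest is Site 6
Tally — Site 5:3, Site 6:4. Site 6 captures the most (4).

Site 6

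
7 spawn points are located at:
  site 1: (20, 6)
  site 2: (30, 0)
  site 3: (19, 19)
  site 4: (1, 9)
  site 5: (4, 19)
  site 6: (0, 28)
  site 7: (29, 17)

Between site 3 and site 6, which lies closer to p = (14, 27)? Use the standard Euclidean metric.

Compare squared distances:
d²(p, site 3) = (14−19)² + (27−19)² = 25 + 64 = 89
d²(p, site 6) = (14−0)² + (27−28)² = 196 + 1 = 197
89 < 197, so site 3 is closer.

site 3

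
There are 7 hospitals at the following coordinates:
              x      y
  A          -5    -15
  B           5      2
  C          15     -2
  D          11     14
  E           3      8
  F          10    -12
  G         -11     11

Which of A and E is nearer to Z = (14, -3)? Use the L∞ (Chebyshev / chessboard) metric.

d(Z,A) = max(19, 12) = 19
d(Z,E) = max(11, 11) = 11
19 > 11, so E is closer.

E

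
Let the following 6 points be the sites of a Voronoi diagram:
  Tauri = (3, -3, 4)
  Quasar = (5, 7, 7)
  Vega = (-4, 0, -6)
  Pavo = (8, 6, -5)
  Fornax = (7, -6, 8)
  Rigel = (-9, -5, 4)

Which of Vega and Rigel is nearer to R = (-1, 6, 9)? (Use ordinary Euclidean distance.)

Compare squared distances:
d²(R, Vega) = (-1−(-4))² + (6−0)² + (9−(-6))² = 9 + 36 + 225 = 270
d²(R, Rigel) = (-1−(-9))² + (6−(-5))² + (9−4)² = 64 + 121 + 25 = 210
270 > 210, so Rigel is closer.

Rigel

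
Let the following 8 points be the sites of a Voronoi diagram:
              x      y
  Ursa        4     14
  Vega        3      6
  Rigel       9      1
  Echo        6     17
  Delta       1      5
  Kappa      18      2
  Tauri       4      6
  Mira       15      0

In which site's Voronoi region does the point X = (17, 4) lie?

Squared Euclidean distances:
d²(X, Ursa) = (17−4)² + (4−14)² = 169 + 100 = 269
d²(X, Vega) = (17−3)² + (4−6)² = 196 + 4 = 200
d²(X, Rigel) = (17−9)² + (4−1)² = 64 + 9 = 73
d²(X, Echo) = (17−6)² + (4−17)² = 121 + 169 = 290
d²(X, Delta) = (17−1)² + (4−5)² = 256 + 1 = 257
d²(X, Kappa) = (17−18)² + (4−2)² = 1 + 4 = 5
d²(X, Tauri) = (17−4)² + (4−6)² = 169 + 4 = 173
d²(X, Mira) = (17−15)² + (4−0)² = 4 + 16 = 20
Minimum is at Kappa.

Kappa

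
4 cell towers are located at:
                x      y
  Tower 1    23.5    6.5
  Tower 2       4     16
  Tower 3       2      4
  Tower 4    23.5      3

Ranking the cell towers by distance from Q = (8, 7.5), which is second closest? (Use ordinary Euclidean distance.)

Compare squared distances (the ordering matches that of the actual distances):
d²(Q, Tower 1) = (8−23.5)² + (7.5−6.5)² = 240.25 + 1 = 241.25
d²(Q, Tower 2) = (8−4)² + (7.5−16)² = 16 + 72.25 = 88.25
d²(Q, Tower 3) = (8−2)² + (7.5−4)² = 36 + 12.25 = 48.25
d²(Q, Tower 4) = (8−23.5)² + (7.5−3)² = 240.25 + 20.25 = 260.5
Sorted ascending: Tower 3, Tower 2, Tower 1, … — the second-nearest is Tower 2.

Tower 2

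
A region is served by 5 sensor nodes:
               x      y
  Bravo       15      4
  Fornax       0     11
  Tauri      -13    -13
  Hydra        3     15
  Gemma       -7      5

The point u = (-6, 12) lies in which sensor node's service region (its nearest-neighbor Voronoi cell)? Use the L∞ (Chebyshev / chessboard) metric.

Fornax

d(u, Bravo) = max(21, 8) = 21
d(u, Fornax) = max(6, 1) = 6
d(u, Tauri) = max(7, 25) = 25
d(u, Hydra) = max(9, 3) = 9
d(u, Gemma) = max(1, 7) = 7
Minimum is at Fornax.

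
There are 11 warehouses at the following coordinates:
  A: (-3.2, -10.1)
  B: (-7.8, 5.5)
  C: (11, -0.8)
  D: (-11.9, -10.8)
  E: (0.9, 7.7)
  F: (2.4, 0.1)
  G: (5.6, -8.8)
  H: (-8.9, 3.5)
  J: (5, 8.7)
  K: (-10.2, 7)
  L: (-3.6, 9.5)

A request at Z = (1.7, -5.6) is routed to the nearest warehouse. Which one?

G

Compare squared distances (the ordering matches that of the actual distances):
|ZA|² = (1.7−(-3.2))² + (-5.6−(-10.1))² = 24.01 + 20.25 = 44.26
|ZB|² = (1.7−(-7.8))² + (-5.6−5.5)² = 90.25 + 123.21 = 213.46
|ZC|² = (1.7−11)² + (-5.6−(-0.8))² = 86.49 + 23.04 = 109.53
|ZD|² = (1.7−(-11.9))² + (-5.6−(-10.8))² = 184.96 + 27.04 = 212
|ZE|² = (1.7−0.9)² + (-5.6−7.7)² = 0.64 + 176.89 = 177.53
|ZF|² = (1.7−2.4)² + (-5.6−0.1)² = 0.49 + 32.49 = 32.98
|ZG|² = (1.7−5.6)² + (-5.6−(-8.8))² = 15.21 + 10.24 = 25.45
|ZH|² = (1.7−(-8.9))² + (-5.6−3.5)² = 112.36 + 82.81 = 195.17
|ZJ|² = (1.7−5)² + (-5.6−8.7)² = 10.89 + 204.49 = 215.38
|ZK|² = (1.7−(-10.2))² + (-5.6−7)² = 141.61 + 158.76 = 300.37
|ZL|² = (1.7−(-3.6))² + (-5.6−9.5)² = 28.09 + 228.01 = 256.1
G is nearest.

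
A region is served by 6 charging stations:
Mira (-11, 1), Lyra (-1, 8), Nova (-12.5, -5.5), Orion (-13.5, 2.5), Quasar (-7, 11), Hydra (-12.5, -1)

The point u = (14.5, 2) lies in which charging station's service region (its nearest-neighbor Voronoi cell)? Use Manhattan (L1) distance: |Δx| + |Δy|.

d(u, Mira) = |14.5−(-11)| + |2−1| = 25.5 + 1 = 26.5
d(u, Lyra) = |14.5−(-1)| + |2−8| = 15.5 + 6 = 21.5
d(u, Nova) = |14.5−(-12.5)| + |2−(-5.5)| = 27 + 7.5 = 34.5
d(u, Orion) = |14.5−(-13.5)| + |2−2.5| = 28 + 0.5 = 28.5
d(u, Quasar) = |14.5−(-7)| + |2−11| = 21.5 + 9 = 30.5
d(u, Hydra) = |14.5−(-12.5)| + |2−(-1)| = 27 + 3 = 30
The smallest is to Lyra, so u lies in the Voronoi region of Lyra.

Lyra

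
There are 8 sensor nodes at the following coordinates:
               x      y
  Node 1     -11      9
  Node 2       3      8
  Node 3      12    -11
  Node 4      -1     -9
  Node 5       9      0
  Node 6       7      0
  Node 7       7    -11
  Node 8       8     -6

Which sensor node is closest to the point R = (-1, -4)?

Node 4

Since √ is increasing, it suffices to compare squared distances:
d²(R, Node 1) = (-1−(-11))² + (-4−9)² = 100 + 169 = 269
d²(R, Node 2) = (-1−3)² + (-4−8)² = 16 + 144 = 160
d²(R, Node 3) = (-1−12)² + (-4−(-11))² = 169 + 49 = 218
d²(R, Node 4) = (-1−(-1))² + (-4−(-9))² = 0 + 25 = 25
d²(R, Node 5) = (-1−9)² + (-4−0)² = 100 + 16 = 116
d²(R, Node 6) = (-1−7)² + (-4−0)² = 64 + 16 = 80
d²(R, Node 7) = (-1−7)² + (-4−(-11))² = 64 + 49 = 113
d²(R, Node 8) = (-1−8)² + (-4−(-6))² = 81 + 4 = 85
Node 4 is nearest.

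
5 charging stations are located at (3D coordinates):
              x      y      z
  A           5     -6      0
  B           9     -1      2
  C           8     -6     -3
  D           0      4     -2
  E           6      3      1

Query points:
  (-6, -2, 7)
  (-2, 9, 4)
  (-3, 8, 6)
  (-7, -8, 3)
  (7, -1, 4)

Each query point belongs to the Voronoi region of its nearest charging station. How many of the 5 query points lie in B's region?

(-6, -2, 7) — d² to each: A:186, B:251, C:312, D:153, E:205 → nearest is D
(-2, 9, 4) — d² to each: A:290, B:225, C:374, D:65, E:109 → nearest is D
(-3, 8, 6) — d² to each: A:296, B:241, C:398, D:89, E:131 → nearest is D
(-7, -8, 3) — d² to each: A:157, B:306, C:265, D:218, E:294 → nearest is A
(7, -1, 4) — d² to each: A:45, B:8, C:75, D:110, E:26 → nearest is B
1 of the 5 points has B as nearest.

1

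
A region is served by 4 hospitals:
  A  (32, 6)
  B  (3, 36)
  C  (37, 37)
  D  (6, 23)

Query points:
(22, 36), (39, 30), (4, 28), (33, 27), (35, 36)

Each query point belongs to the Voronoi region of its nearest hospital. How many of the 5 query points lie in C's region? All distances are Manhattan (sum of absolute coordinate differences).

(22, 36) — d to each: A:40, B:19, C:16, D:29 → nearest is C
(39, 30) — d to each: A:31, B:42, C:9, D:40 → nearest is C
(4, 28) — d to each: A:50, B:9, C:42, D:7 → nearest is D
(33, 27) — d to each: A:22, B:39, C:14, D:31 → nearest is C
(35, 36) — d to each: A:33, B:32, C:3, D:42 → nearest is C
4 of the 5 points have C as nearest.

4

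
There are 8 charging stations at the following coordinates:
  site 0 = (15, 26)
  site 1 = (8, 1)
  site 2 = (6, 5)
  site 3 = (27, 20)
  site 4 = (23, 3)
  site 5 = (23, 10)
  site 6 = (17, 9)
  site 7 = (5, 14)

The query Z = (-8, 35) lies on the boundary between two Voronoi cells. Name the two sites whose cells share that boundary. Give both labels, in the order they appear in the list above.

Squared distances from Z to each site:
d²(Z, site 0) = 529 + 81 = 610
d²(Z, site 1) = 256 + 1156 = 1412
d²(Z, site 2) = 196 + 900 = 1096
d²(Z, site 3) = 1225 + 225 = 1450
d²(Z, site 4) = 961 + 1024 = 1985
d²(Z, site 5) = 961 + 625 = 1586
d²(Z, site 6) = 625 + 676 = 1301
d²(Z, site 7) = 169 + 441 = 610
Z is equidistant from site 0 and site 7 (both at squared distance 610), and every other site is strictly farther — so Z lies on the site 0–site 7 Voronoi edge.

site 0 and site 7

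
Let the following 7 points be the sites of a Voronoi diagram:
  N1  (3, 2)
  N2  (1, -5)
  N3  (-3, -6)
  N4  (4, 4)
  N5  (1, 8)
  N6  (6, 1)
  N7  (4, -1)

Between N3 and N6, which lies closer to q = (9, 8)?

N6

Compare squared distances:
|qN3|² = (9−(-3))² + (8−(-6))² = 144 + 196 = 340
|qN6|² = (9−6)² + (8−1)² = 9 + 49 = 58
340 > 58, so N6 is closer.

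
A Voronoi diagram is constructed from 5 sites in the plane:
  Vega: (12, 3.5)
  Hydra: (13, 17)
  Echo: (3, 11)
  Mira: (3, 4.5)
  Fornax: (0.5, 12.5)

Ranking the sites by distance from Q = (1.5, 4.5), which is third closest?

Fornax

Compare squared distances (the ordering matches that of the actual distances):
d²(Q, Vega) = (1.5−12)² + (4.5−3.5)² = 110.25 + 1 = 111.25
d²(Q, Hydra) = (1.5−13)² + (4.5−17)² = 132.25 + 156.25 = 288.5
d²(Q, Echo) = (1.5−3)² + (4.5−11)² = 2.25 + 42.25 = 44.5
d²(Q, Mira) = (1.5−3)² + (4.5−4.5)² = 2.25 + 0 = 2.25
d²(Q, Fornax) = (1.5−0.5)² + (4.5−12.5)² = 1 + 64 = 65
Sorted ascending: Mira, Echo, Fornax, Vega, … — the third-nearest is Fornax.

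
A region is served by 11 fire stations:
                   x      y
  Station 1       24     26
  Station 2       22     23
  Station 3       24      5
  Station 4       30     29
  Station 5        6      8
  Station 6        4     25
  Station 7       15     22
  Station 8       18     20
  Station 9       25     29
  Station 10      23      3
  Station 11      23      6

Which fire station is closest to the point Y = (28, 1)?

Station 10

Squared Euclidean distances:
d²(Y, Station 1) = (28−24)² + (1−26)² = 16 + 625 = 641
d²(Y, Station 2) = (28−22)² + (1−23)² = 36 + 484 = 520
d²(Y, Station 3) = (28−24)² + (1−5)² = 16 + 16 = 32
d²(Y, Station 4) = (28−30)² + (1−29)² = 4 + 784 = 788
d²(Y, Station 5) = (28−6)² + (1−8)² = 484 + 49 = 533
d²(Y, Station 6) = (28−4)² + (1−25)² = 576 + 576 = 1152
d²(Y, Station 7) = (28−15)² + (1−22)² = 169 + 441 = 610
d²(Y, Station 8) = (28−18)² + (1−20)² = 100 + 361 = 461
d²(Y, Station 9) = (28−25)² + (1−29)² = 9 + 784 = 793
d²(Y, Station 10) = (28−23)² + (1−3)² = 25 + 4 = 29
d²(Y, Station 11) = (28−23)² + (1−6)² = 25 + 25 = 50
Station 10 is nearest.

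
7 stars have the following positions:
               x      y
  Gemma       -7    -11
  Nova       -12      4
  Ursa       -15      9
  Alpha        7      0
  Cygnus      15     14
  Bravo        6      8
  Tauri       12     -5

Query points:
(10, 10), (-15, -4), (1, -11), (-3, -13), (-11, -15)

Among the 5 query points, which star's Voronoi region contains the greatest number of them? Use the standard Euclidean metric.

Gemma

(10, 10) — d² to each: Gemma:730, Nova:520, Ursa:626, Alpha:109, Cygnus:41, Bravo:20, Tauri:229 → nearest is Bravo
(-15, -4) — d² to each: Gemma:113, Nova:73, Ursa:169, Alpha:500, Cygnus:1224, Bravo:585, Tauri:730 → nearest is Nova
(1, -11) — d² to each: Gemma:64, Nova:394, Ursa:656, Alpha:157, Cygnus:821, Bravo:386, Tauri:157 → nearest is Gemma
(-3, -13) — d² to each: Gemma:20, Nova:370, Ursa:628, Alpha:269, Cygnus:1053, Bravo:522, Tauri:289 → nearest is Gemma
(-11, -15) — d² to each: Gemma:32, Nova:362, Ursa:592, Alpha:549, Cygnus:1517, Bravo:818, Tauri:629 → nearest is Gemma
Tally — Gemma:3, Nova:1, Bravo:1. Gemma captures the most (3).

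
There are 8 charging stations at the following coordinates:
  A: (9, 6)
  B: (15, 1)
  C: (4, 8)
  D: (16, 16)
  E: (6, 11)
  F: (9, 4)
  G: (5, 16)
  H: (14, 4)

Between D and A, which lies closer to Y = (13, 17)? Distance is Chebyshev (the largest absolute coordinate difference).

d(Y,D) = max(3, 1) = 3
d(Y,A) = max(4, 11) = 11
3 < 11, so D is closer.

D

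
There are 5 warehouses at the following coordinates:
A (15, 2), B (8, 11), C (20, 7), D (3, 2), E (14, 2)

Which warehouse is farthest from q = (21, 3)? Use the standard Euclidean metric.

Compare squared distances (the ordering matches that of the actual distances):
|qA|² = 36 + 1 = 37
|qB|² = 169 + 64 = 233
|qC|² = 1 + 16 = 17
|qD|² = 324 + 1 = 325
|qE|² = 49 + 1 = 50
The largest is to D.

D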